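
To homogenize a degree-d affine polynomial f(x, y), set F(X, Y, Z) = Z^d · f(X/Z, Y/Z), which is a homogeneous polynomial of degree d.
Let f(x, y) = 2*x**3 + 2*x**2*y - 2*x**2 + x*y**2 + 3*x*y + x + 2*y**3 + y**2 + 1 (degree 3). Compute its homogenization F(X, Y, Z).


F(X, Y, Z) = 2*X**3 + 2*X**2*Y - 2*X**2*Z + X*Y**2 + 3*X*Y*Z + X*Z**2 + 2*Y**3 + Y**2*Z + Z**3

deg(f) = 3.
Substitute x = X/Z, y = Y/Z into f, then multiply by Z^3.
  monomial 2·x^3·y^0 ↦ 2·X^3·Y^0·Z^0.
  monomial 2·x^2·y^1 ↦ 2·X^2·Y^1·Z^0.
  monomial -2·x^2·y^0 ↦ -2·X^2·Y^0·Z^1.
  monomial 1·x^1·y^2 ↦ 1·X^1·Y^2·Z^0.
  monomial 3·x^1·y^1 ↦ 3·X^1·Y^1·Z^1.
  monomial 1·x^1·y^0 ↦ 1·X^1·Y^0·Z^2.
  monomial 2·x^0·y^3 ↦ 2·X^0·Y^3·Z^0.
  monomial 1·x^0·y^2 ↦ 1·X^0·Y^2·Z^1.
  monomial 1·x^0·y^0 ↦ 1·X^0·Y^0·Z^3.
Collecting: F(X, Y, Z) = 2*X**3 + 2*X**2*Y - 2*X**2*Z + X*Y**2 + 3*X*Y*Z + X*Z**2 + 2*Y**3 + Y**2*Z + Z**3.


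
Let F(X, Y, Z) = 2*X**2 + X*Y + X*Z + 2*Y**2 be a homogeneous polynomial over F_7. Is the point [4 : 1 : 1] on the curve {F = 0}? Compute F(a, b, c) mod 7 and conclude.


F(4,1,1) ≡ 0 (mod 7); P is on the curve.

Evaluate F(4, 1, 1) term-by-term (mod 7).
  2*X**2 ↦ 2·16·1·1 = 32
  X*Y ↦ 1·4·1·1 = 4
  X*Z ↦ 1·4·1·1 = 4
  2*Y**2 ↦ 2·1·1·1 = 2
Sum: F(4, 1, 1) = (32) + (4) + (4) + (2) = 42.
Reducing mod 7: 42 ≡ 0 (mod 7).
Since F(a, b, c) ≡ 0 (mod 7), P lies on the curve.


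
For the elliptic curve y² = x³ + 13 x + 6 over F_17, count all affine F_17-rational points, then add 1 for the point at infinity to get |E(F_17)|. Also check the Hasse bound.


Affine points = {(3, 2), (3, 15), (5, 3), (5, 14), (7, 7), (7, 10), (9, 6), (9, 11), (11, 1), (11, 16), (13, 3), (13, 14), (14, 5), (14, 12), (16, 3), (16, 14)}; affine count = 16; |E(F_17)| = 17.

Discriminant check: Δ ∝ 4a³ + 27b² = 4·13³ + 27·6² = 4·2197 + 27·36 ≡ 2 (mod 17). Nonzero ⇒ E is nonsingular.
For each x ∈ F_17, compute rhs = x³ + 13·x + 6 mod 17, then count y ∈ F_17 with y² ≡ rhs.
  x = 0: rhs = 6, matching y values: none (0 points).
  x = 1: rhs = 3, matching y values: none (0 points).
  x = 2: rhs = 6, matching y values: none (0 points).
  x = 3: rhs = 4, matching y values: 2, 15 (2 points).
  x = 4: rhs = 3, matching y values: none (0 points).
  x = 5: rhs = 9, matching y values: 3, 14 (2 points).
  x = 6: rhs = 11, matching y values: none (0 points).
  x = 7: rhs = 15, matching y values: 7, 10 (2 points).
  x = 8: rhs = 10, matching y values: none (0 points).
  x = 9: rhs = 2, matching y values: 6, 11 (2 points).
  x = 10: rhs = 14, matching y values: none (0 points).
  x = 11: rhs = 1, matching y values: 1, 16 (2 points).
  x = 12: rhs = 3, matching y values: none (0 points).
  x = 13: rhs = 9, matching y values: 3, 14 (2 points).
  x = 14: rhs = 8, matching y values: 5, 12 (2 points).
  x = 15: rhs = 6, matching y values: none (0 points).
  x = 16: rhs = 9, matching y values: 3, 14 (2 points).
Total affine count: 16.
Full point count |E(F_17)| = 16 + 1 = 17.
Hasse bound: |17 − (17+1)| = |-1| = 1 ≤ 2√17 ≈ 8.2462 ✓.


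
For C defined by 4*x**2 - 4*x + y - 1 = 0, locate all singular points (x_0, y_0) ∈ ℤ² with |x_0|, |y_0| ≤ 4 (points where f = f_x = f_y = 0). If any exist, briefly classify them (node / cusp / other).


No singular points in the scanned grid; C is smooth there.

Compute partial derivatives:
  f_x = 8*x - 4.
  f_y = 1.
f_y = 1 is a nonzero constant, so f_y never vanishes: no point (x, y) can satisfy f = f_x = f_y = 0. In particular no (x, y) ∈ {−4, ..., 4}² is singular; the curve is smooth.


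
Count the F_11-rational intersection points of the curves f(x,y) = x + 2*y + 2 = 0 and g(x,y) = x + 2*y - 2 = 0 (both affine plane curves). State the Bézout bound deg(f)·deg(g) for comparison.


Common zeros: ∅; count = 0; Bézout bound = 1.

deg(f) = 1, deg(g) = 1, so Bézout bound = 1.
Scan x ∈ F_11. For each x, list the y ∈ F_11 with f(x, y) ≡ 0 and those with g(x, y) ≡ 0 (mod 11); the common zeros in that column are the intersection.
  x = 0: f ≡ 0 at y ∈ {10}; g ≡ 0 at y ∈ {1}; common: ∅.
  x = 1: f ≡ 0 at y ∈ {4}; g ≡ 0 at y ∈ {6}; common: ∅.
  x = 2: f ≡ 0 at y ∈ {9}; g ≡ 0 at y ∈ {0}; common: ∅.
  x = 3: f ≡ 0 at y ∈ {3}; g ≡ 0 at y ∈ {5}; common: ∅.
  x = 4: f ≡ 0 at y ∈ {8}; g ≡ 0 at y ∈ {10}; common: ∅.
  x = 5: f ≡ 0 at y ∈ {2}; g ≡ 0 at y ∈ {4}; common: ∅.
  x = 6: f ≡ 0 at y ∈ {7}; g ≡ 0 at y ∈ {9}; common: ∅.
  x = 7: f ≡ 0 at y ∈ {1}; g ≡ 0 at y ∈ {3}; common: ∅.
  x = 8: f ≡ 0 at y ∈ {6}; g ≡ 0 at y ∈ {8}; common: ∅.
  x = 9: f ≡ 0 at y ∈ {0}; g ≡ 0 at y ∈ {2}; common: ∅.
  x = 10: f ≡ 0 at y ∈ {5}; g ≡ 0 at y ∈ {7}; common: ∅.
Collecting: common zeros = ∅, so the count is 0.
Comparison with the Bézout bound: 0 ≤ 1 = deg(f)·deg(g), as expected for curves with no common component (the affine F_11-count falls short of the bound because intersections may lie at infinity, over extension fields, or carry multiplicity).


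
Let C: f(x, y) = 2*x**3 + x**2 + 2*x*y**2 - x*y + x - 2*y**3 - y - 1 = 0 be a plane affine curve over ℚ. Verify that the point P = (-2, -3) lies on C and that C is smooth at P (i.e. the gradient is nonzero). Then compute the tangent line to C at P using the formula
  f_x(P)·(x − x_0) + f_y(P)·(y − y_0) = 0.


Tangent line at P: 42*x - 29*y - 3 = 0.

Step 1: f(-2, -3) = 0, so P lies on C.
Step 2: partial derivatives
  f_x(x, y) = 6*x**2 + 2*x + 2*y**2 - y + 1, f_y(x, y) = 4*x*y - x - 6*y**2 - 1.
  f_x(P) = 42, f_y(P) = -29 (gradient nonzero, so P is smooth).
Step 3: tangent line at P: 42·(x − -2) + -29·(y − -3) = 0.
Expanding: 42*x - 29*y - 3 = 0.


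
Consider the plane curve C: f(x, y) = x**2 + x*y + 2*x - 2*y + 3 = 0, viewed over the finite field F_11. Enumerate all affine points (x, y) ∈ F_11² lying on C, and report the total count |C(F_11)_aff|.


Affine F_11-points: {(0, 7), (1, 6), (2, 0), (2, 1), (2, 2), (2, 3), (2, 4), (2, 5), (2, 6), (2, 7), (2, 8), (2, 9), (2, 10), (3, 4), (4, 3), (5, 2), (6, 1), (7, 0), (8, 10), (9, 9), (10, 8)}; count = 21.

For each of the 121 pairs (x, y) ∈ F_11², evaluate f(x, y) mod 11. Record the zeros.
  x = 0: [0↦3, 1↦1, 2↦10, 3↦8, 4↦6, 5↦4, 6↦2, 7↦0, 8↦9, 9↦7, 10↦5]  zeros at y ∈ {7}
  x = 1: [0↦6, 1↦5, 2↦4, 3↦3, 4↦2, 5↦1, 6↦0, 7↦10, 8↦9, 9↦8, 10↦7]  zeros at y ∈ {6}
  x = 2: [0↦0, 1↦0, 2↦0, 3↦0, 4↦0, 5↦0, 6↦0, 7↦0, 8↦0, 9↦0, 10↦0]  zeros at y ∈ {0, 1, 2, 3, 4, 5, 6, 7, 8, 9, 10}
  x = 3: [0↦7, 1↦8, 2↦9, 3↦10, 4↦0, 5↦1, 6↦2, 7↦3, 8↦4, 9↦5, 10↦6]  zeros at y ∈ {4}
  x = 4: [0↦5, 1↦7, 2↦9, 3↦0, 4↦2, 5↦4, 6↦6, 7↦8, 8↦10, 9↦1, 10↦3]  zeros at y ∈ {3}
  x = 5: [0↦5, 1↦8, 2↦0, 3↦3, 4↦6, 5↦9, 6↦1, 7↦4, 8↦7, 9↦10, 10↦2]  zeros at y ∈ {2}
  x = 6: [0↦7, 1↦0, 2↦4, 3↦8, 4↦1, 5↦5, 6↦9, 7↦2, 8↦6, 9↦10, 10↦3]  zeros at y ∈ {1}
  x = 7: [0↦0, 1↦5, 2↦10, 3↦4, 4↦9, 5↦3, 6↦8, 7↦2, 8↦7, 9↦1, 10↦6]  zeros at y ∈ {0}
  x = 8: [0↦6, 1↦1, 2↦7, 3↦2, 4↦8, 5↦3, 6↦9, 7↦4, 8↦10, 9↦5, 10↦0]  zeros at y ∈ {10}
  x = 9: [0↦3, 1↦10, 2↦6, 3↦2, 4↦9, 5↦5, 6↦1, 7↦8, 8↦4, 9↦0, 10↦7]  zeros at y ∈ {9}
  x = 10: [0↦2, 1↦10, 2↦7, 3↦4, 4↦1, 5↦9, 6↦6, 7↦3, 8↦0, 9↦8, 10↦5]  zeros at y ∈ {8}
Collecting zeros: affine points = {(0, 7), (1, 6), (2, 0), (2, 1), (2, 2), (2, 3), (2, 4), (2, 5), (2, 6), (2, 7), (2, 8), (2, 9), (2, 10), (3, 4), (4, 3), (5, 2), (6, 1), (7, 0), (8, 10), (9, 9), (10, 8)}.
Total count |C(F_11)_aff| = 21.


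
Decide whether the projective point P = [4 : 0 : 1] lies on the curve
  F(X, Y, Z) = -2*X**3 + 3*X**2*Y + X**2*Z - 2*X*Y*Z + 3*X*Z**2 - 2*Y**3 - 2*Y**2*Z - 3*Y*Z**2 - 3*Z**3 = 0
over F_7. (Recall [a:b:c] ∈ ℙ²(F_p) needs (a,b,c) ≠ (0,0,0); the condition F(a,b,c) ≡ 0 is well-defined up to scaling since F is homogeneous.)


F(4,0,1) ≡ 2 (mod 7); P is NOT on the curve.

Evaluate F(4, 0, 1) term-by-term (mod 7).
  -2*X**3 ↦ -2·64·1·1 = -128
  3*X**2*Y ↦ 3·16·0·1 = 0
  X**2*Z ↦ 1·16·1·1 = 16
  -2*X*Y*Z ↦ -2·4·0·1 = 0
  3*X*Z**2 ↦ 3·4·1·1 = 12
  -2*Y**3 ↦ -2·1·0·1 = 0
  -2*Y**2*Z ↦ -2·1·0·1 = 0
  -3*Y*Z**2 ↦ -3·1·0·1 = 0
  -3*Z**3 ↦ -3·1·1·1 = -3
Sum: F(4, 0, 1) = (-128) + (0) + (16) + (0) + (12) + (0) + (0) + (0) + (-3) = -103.
Reducing mod 7: -103 ≡ 2 (mod 7).
Since F(a, b, c) ≡ 2 ≠ 0 (mod 7), P does NOT lie on the curve.


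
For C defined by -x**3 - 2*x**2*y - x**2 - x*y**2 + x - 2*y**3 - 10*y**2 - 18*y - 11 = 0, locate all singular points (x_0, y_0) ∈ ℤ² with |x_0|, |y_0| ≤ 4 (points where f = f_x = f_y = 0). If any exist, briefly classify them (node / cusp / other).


Singular points: {(1, -2)}; classification: cusp.

Compute partial derivatives:
  f_x = -3*x**2 - 4*x*y - 2*x - y**2 + 1.
  f_y = -2*x**2 - 2*x*y - 6*y**2 - 20*y - 18.
Scan x_0 ∈ {−4, ..., 4}. For each x_0, f_y(x_0, y) is a polynomial in y; find its integer roots y ∈ {−4, ..., 4}, then test f_x and f at those candidates.
  x = -4: f_y(-4, y) = -6*y**2 - 12*y - 50; no integer root y with |y| ≤ 4.
  x = -3: f_y(-3, y) = -6*y**2 - 14*y - 36; no integer root y with |y| ≤ 4.
  x = -2: f_y(-2, y) = -6*y**2 - 16*y - 26; no integer root y with |y| ≤ 4.
  x = -1: f_y(-1, y) = -6*y**2 - 18*y - 20; no integer root y with |y| ≤ 4.
  x = 0: f_y(0, y) = -6*y**2 - 20*y - 18; no integer root y with |y| ≤ 4.
  x = 1: f_y(1, y) = -6*y**2 - 22*y - 20; vanishes at y ∈ {-2}. (1, -2): f_x = 0, f = 0 — SINGULAR.
  x = 2: f_y(2, y) = -6*y**2 - 24*y - 26; no integer root y with |y| ≤ 4.
  x = 3: f_y(3, y) = -6*y**2 - 26*y - 36; no integer root y with |y| ≤ 4.
  x = 4: f_y(4, y) = -6*y**2 - 28*y - 50; no integer root y with |y| ≤ 4.
Only singular point on the grid: (1, -2).
Classify: substitute x = 1 + u, y = -2 + v and expand: f = -u**3 - 2*u**2*v - u*v**2 - 2*v**3 + v**2.
No constant or linear terms (consistent with a singular point). Quadratic part: v**2. Cubic part: -u**3 - 2*u**2*v - u*v**2 - 2*v**3.
The quadratic part v**2 is a perfect square, so there is a single (double) tangent line v = 0, i.e. y = -2. Restricting the cubic part to that line (v = 0) leaves -u**3 ≠ 0, so f is not divisible by v and the branch is v² ≈ u**3 to lowest order — this is a cusp.
Classification: cusp.


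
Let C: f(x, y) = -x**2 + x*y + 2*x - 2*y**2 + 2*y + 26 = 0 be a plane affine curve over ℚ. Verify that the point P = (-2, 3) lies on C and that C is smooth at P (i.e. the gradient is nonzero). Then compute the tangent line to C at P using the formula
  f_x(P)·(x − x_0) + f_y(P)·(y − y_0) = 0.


Tangent line at P: 9*x - 12*y + 54 = 0.

Step 1: f(-2, 3) = 0, so P lies on C.
Step 2: partial derivatives
  f_x(x, y) = -2*x + y + 2, f_y(x, y) = x - 4*y + 2.
  f_x(P) = 9, f_y(P) = -12 (gradient nonzero, so P is smooth).
Step 3: tangent line at P: 9·(x − -2) + -12·(y − 3) = 0.
Expanding: 9*x - 12*y + 54 = 0.


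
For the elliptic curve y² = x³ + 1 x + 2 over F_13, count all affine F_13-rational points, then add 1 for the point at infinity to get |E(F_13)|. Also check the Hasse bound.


Affine points = {(1, 2), (1, 11), (2, 5), (2, 8), (6, 4), (6, 9), (7, 1), (7, 12), (9, 5), (9, 8), (12, 0)}; affine count = 11; |E(F_13)| = 12.

Discriminant check: Δ ∝ 4a³ + 27b² = 4·1³ + 27·2² = 4·1 + 27·4 ≡ 8 (mod 13). Nonzero ⇒ E is nonsingular.
For each x ∈ F_13, compute rhs = x³ + 1·x + 2 mod 13, then count y ∈ F_13 with y² ≡ rhs.
  x = 0: rhs = 2, matching y values: none (0 points).
  x = 1: rhs = 4, matching y values: 2, 11 (2 points).
  x = 2: rhs = 12, matching y values: 5, 8 (2 points).
  x = 3: rhs = 6, matching y values: none (0 points).
  x = 4: rhs = 5, matching y values: none (0 points).
  x = 5: rhs = 2, matching y values: none (0 points).
  x = 6: rhs = 3, matching y values: 4, 9 (2 points).
  x = 7: rhs = 1, matching y values: 1, 12 (2 points).
  x = 8: rhs = 2, matching y values: none (0 points).
  x = 9: rhs = 12, matching y values: 5, 8 (2 points).
  x = 10: rhs = 11, matching y values: none (0 points).
  x = 11: rhs = 5, matching y values: none (0 points).
  x = 12: rhs = 0, matching y values: 0 (1 points).
Total affine count: 11.
Full point count |E(F_13)| = 11 + 1 = 12.
Hasse bound: |12 − (13+1)| = |-2| = 2 ≤ 2√13 ≈ 7.2111 ✓.


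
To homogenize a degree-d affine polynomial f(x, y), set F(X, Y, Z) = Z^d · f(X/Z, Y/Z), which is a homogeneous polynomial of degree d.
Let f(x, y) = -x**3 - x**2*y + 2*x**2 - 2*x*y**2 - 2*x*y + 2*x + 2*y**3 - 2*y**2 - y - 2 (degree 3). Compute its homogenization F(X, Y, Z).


F(X, Y, Z) = -X**3 - X**2*Y + 2*X**2*Z - 2*X*Y**2 - 2*X*Y*Z + 2*X*Z**2 + 2*Y**3 - 2*Y**2*Z - Y*Z**2 - 2*Z**3

deg(f) = 3.
Substitute x = X/Z, y = Y/Z into f, then multiply by Z^3.
  monomial -1·x^3·y^0 ↦ -1·X^3·Y^0·Z^0.
  monomial -1·x^2·y^1 ↦ -1·X^2·Y^1·Z^0.
  monomial 2·x^2·y^0 ↦ 2·X^2·Y^0·Z^1.
  monomial -2·x^1·y^2 ↦ -2·X^1·Y^2·Z^0.
  monomial -2·x^1·y^1 ↦ -2·X^1·Y^1·Z^1.
  monomial 2·x^1·y^0 ↦ 2·X^1·Y^0·Z^2.
  monomial 2·x^0·y^3 ↦ 2·X^0·Y^3·Z^0.
  monomial -2·x^0·y^2 ↦ -2·X^0·Y^2·Z^1.
  monomial -1·x^0·y^1 ↦ -1·X^0·Y^1·Z^2.
  monomial -2·x^0·y^0 ↦ -2·X^0·Y^0·Z^3.
Collecting: F(X, Y, Z) = -X**3 - X**2*Y + 2*X**2*Z - 2*X*Y**2 - 2*X*Y*Z + 2*X*Z**2 + 2*Y**3 - 2*Y**2*Z - Y*Z**2 - 2*Z**3.


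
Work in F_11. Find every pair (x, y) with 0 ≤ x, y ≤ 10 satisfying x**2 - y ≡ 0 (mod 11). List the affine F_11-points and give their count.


Affine F_11-points: {(0, 0), (1, 1), (2, 4), (3, 9), (4, 5), (5, 3), (6, 3), (7, 5), (8, 9), (9, 4), (10, 1)}; count = 11.

For each of the 121 pairs (x, y) ∈ F_11², evaluate f(x, y) mod 11. Record the zeros.
  x = 0: [0↦0, 1↦10, 2↦9, 3↦8, 4↦7, 5↦6, 6↦5, 7↦4, 8↦3, 9↦2, 10↦1]  zeros at y ∈ {0}
  x = 1: [0↦1, 1↦0, 2↦10, 3↦9, 4↦8, 5↦7, 6↦6, 7↦5, 8↦4, 9↦3, 10↦2]  zeros at y ∈ {1}
  x = 2: [0↦4, 1↦3, 2↦2, 3↦1, 4↦0, 5↦10, 6↦9, 7↦8, 8↦7, 9↦6, 10↦5]  zeros at y ∈ {4}
  x = 3: [0↦9, 1↦8, 2↦7, 3↦6, 4↦5, 5↦4, 6↦3, 7↦2, 8↦1, 9↦0, 10↦10]  zeros at y ∈ {9}
  x = 4: [0↦5, 1↦4, 2↦3, 3↦2, 4↦1, 5↦0, 6↦10, 7↦9, 8↦8, 9↦7, 10↦6]  zeros at y ∈ {5}
  x = 5: [0↦3, 1↦2, 2↦1, 3↦0, 4↦10, 5↦9, 6↦8, 7↦7, 8↦6, 9↦5, 10↦4]  zeros at y ∈ {3}
  x = 6: [0↦3, 1↦2, 2↦1, 3↦0, 4↦10, 5↦9, 6↦8, 7↦7, 8↦6, 9↦5, 10↦4]  zeros at y ∈ {3}
  x = 7: [0↦5, 1↦4, 2↦3, 3↦2, 4↦1, 5↦0, 6↦10, 7↦9, 8↦8, 9↦7, 10↦6]  zeros at y ∈ {5}
  x = 8: [0↦9, 1↦8, 2↦7, 3↦6, 4↦5, 5↦4, 6↦3, 7↦2, 8↦1, 9↦0, 10↦10]  zeros at y ∈ {9}
  x = 9: [0↦4, 1↦3, 2↦2, 3↦1, 4↦0, 5↦10, 6↦9, 7↦8, 8↦7, 9↦6, 10↦5]  zeros at y ∈ {4}
  x = 10: [0↦1, 1↦0, 2↦10, 3↦9, 4↦8, 5↦7, 6↦6, 7↦5, 8↦4, 9↦3, 10↦2]  zeros at y ∈ {1}
Collecting zeros: affine points = {(0, 0), (1, 1), (2, 4), (3, 9), (4, 5), (5, 3), (6, 3), (7, 5), (8, 9), (9, 4), (10, 1)}.
Total count |C(F_11)_aff| = 11.


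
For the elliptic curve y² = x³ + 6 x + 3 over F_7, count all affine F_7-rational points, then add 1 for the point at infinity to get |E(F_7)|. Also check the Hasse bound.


Affine points = {(2, 3), (2, 4), (4, 0), (5, 2), (5, 5)}; affine count = 5; |E(F_7)| = 6.

Discriminant check: Δ ∝ 4a³ + 27b² = 4·6³ + 27·3² = 4·216 + 27·9 ≡ 1 (mod 7). Nonzero ⇒ E is nonsingular.
For each x ∈ F_7, compute rhs = x³ + 6·x + 3 mod 7, then count y ∈ F_7 with y² ≡ rhs.
  x = 0: rhs = 3, matching y values: none (0 points).
  x = 1: rhs = 3, matching y values: none (0 points).
  x = 2: rhs = 2, matching y values: 3, 4 (2 points).
  x = 3: rhs = 6, matching y values: none (0 points).
  x = 4: rhs = 0, matching y values: 0 (1 points).
  x = 5: rhs = 4, matching y values: 2, 5 (2 points).
  x = 6: rhs = 3, matching y values: none (0 points).
Total affine count: 5.
Full point count |E(F_7)| = 5 + 1 = 6.
Hasse bound: |6 − (7+1)| = |-2| = 2 ≤ 2√7 ≈ 5.2915 ✓.


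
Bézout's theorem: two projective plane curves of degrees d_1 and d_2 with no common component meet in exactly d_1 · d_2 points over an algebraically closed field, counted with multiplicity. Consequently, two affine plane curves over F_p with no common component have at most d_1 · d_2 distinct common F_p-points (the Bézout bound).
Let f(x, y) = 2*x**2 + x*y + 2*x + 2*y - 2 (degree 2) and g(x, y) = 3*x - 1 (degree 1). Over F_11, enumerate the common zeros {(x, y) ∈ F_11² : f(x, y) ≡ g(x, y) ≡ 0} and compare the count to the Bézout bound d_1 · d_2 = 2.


Common zeros: {(4, 1)}; count = 1; Bézout bound = 2.

deg(f) = 2, deg(g) = 1, so Bézout bound = 2.
Scan x ∈ F_11. For each x, list the y ∈ F_11 with f(x, y) ≡ 0 and those with g(x, y) ≡ 0 (mod 11); the common zeros in that column are the intersection.
  x = 0: f ≡ 0 at y ∈ {1}; g ≡ 0 at y ∈ ∅; common: ∅.
  x = 1: f ≡ 0 at y ∈ {3}; g ≡ 0 at y ∈ ∅; common: ∅.
  x = 2: f ≡ 0 at y ∈ {3}; g ≡ 0 at y ∈ ∅; common: ∅.
  x = 3: f ≡ 0 at y ∈ {0}; g ≡ 0 at y ∈ ∅; common: ∅.
  x = 4: f ≡ 0 at y ∈ {1}; g ≡ 0 at y ∈ {0, 1, 2, 3, 4, 5, 6, 7, 8, 9, 10}; common: {1}.
  x = 5: f ≡ 0 at y ∈ {9}; g ≡ 0 at y ∈ ∅; common: ∅.
  x = 6: f ≡ 0 at y ∈ {9}; g ≡ 0 at y ∈ ∅; common: ∅.
  x = 7: f ≡ 0 at y ∈ {0}; g ≡ 0 at y ∈ ∅; common: ∅.
  x = 8: f ≡ 0 at y ∈ {10}; g ≡ 0 at y ∈ ∅; common: ∅.
  x = 9: f ≡ 0 at y ∈ ∅; g ≡ 0 at y ∈ ∅; common: ∅.
  x = 10: f ≡ 0 at y ∈ {2}; g ≡ 0 at y ∈ ∅; common: ∅.
Collecting: common zeros = {(4, 1)}, so the count is 1.
Comparison with the Bézout bound: 1 ≤ 2 = deg(f)·deg(g), as expected for curves with no common component (the affine F_11-count falls short of the bound because intersections may lie at infinity, over extension fields, or carry multiplicity).


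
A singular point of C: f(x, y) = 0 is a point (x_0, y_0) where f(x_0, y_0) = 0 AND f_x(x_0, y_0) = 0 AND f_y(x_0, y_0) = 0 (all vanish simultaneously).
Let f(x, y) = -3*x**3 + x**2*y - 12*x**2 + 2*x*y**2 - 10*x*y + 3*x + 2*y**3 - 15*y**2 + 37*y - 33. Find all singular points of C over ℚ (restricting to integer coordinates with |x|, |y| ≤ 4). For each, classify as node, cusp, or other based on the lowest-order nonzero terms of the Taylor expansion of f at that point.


Singular points: {(-1, 3)}; classification: cusp.

Compute partial derivatives:
  f_x = -9*x**2 + 2*x*y - 24*x + 2*y**2 - 10*y + 3.
  f_y = x**2 + 4*x*y - 10*x + 6*y**2 - 30*y + 37.
Scan x_0 ∈ {−4, ..., 4}. For each x_0, f_y(x_0, y) is a polynomial in y; find its integer roots y ∈ {−4, ..., 4}, then test f_x and f at those candidates.
  x = -4: f_y(-4, y) = 6*y**2 - 46*y + 93; no integer root y with |y| ≤ 4.
  x = -3: f_y(-3, y) = 6*y**2 - 42*y + 76; no integer root y with |y| ≤ 4.
  x = -2: f_y(-2, y) = 6*y**2 - 38*y + 61; no integer root y with |y| ≤ 4.
  x = -1: f_y(-1, y) = 6*y**2 - 34*y + 48; vanishes at y ∈ {3}. (-1, 3): f_x = 0, f = 0 — SINGULAR.
  x = 0: f_y(0, y) = 6*y**2 - 30*y + 37; no integer root y with |y| ≤ 4.
  x = 1: f_y(1, y) = 6*y**2 - 26*y + 28; vanishes at y ∈ {2}. (1, 2): f_x = -38 ≠ 0.
  x = 2: f_y(2, y) = 6*y**2 - 22*y + 21; no integer root y with |y| ≤ 4.
  x = 3: f_y(3, y) = 6*y**2 - 18*y + 16; no integer root y with |y| ≤ 4.
  x = 4: f_y(4, y) = 6*y**2 - 14*y + 13; no integer root y with |y| ≤ 4.
Only singular point on the grid: (-1, 3).
Classify: substitute x = -1 + u, y = 3 + v and expand: f = -3*u**3 + u**2*v + 2*u*v**2 + 2*v**3 + v**2.
No constant or linear terms (consistent with a singular point). Quadratic part: v**2. Cubic part: -3*u**3 + u**2*v + 2*u*v**2 + 2*v**3.
The quadratic part v**2 is a perfect square, so there is a single (double) tangent line v = 0, i.e. y = 3. Restricting the cubic part to that line (v = 0) leaves -3*u**3 ≠ 0, so f is not divisible by v and the branch is v² ≈ 3*u**3 to lowest order — this is a cusp.
Classification: cusp.


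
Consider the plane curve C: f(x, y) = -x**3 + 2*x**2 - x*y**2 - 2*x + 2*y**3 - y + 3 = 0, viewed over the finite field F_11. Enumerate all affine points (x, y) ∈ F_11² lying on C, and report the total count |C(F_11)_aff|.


Affine F_11-points: {(0, 6), (0, 7), (0, 9), (1, 3), (1, 4), (1, 10), (4, 3), (5, 2), (5, 7), (5, 10), (7, 10), (8, 3), (8, 5), (8, 7)}; count = 14.

For each of the 121 pairs (x, y) ∈ F_11², evaluate f(x, y) mod 11. Record the zeros.
  x = 0: [0↦3, 1↦4, 2↦6, 3↦10, 4↦6, 5↦6, 6↦0, 7↦0, 8↦7, 9↦0, 10↦2]  zeros at y ∈ {6, 7, 9}
  x = 1: [0↦2, 1↦2, 2↦1, 3↦0, 4↦0, 5↦2, 6↦7, 7↦5, 8↦8, 9↦6, 10↦0]  zeros at y ∈ {3, 4, 10}
  x = 2: [0↦10, 1↦9, 2↦5, 3↦10, 4↦3, 5↦7, 6↦1, 7↦8, 8↦7, 9↦10, 10↦7]  zeros at y ∈ ∅
  x = 3: [0↦10, 1↦8, 2↦1, 3↦1, 4↦9, 5↦4, 6↦9, 7↦3, 8↦9, 9↦6, 10↦6]  zeros at y ∈ ∅
  x = 4: [0↦7, 1↦4, 2↦5, 3↦0, 4↦1, 5↦9, 6↦3, 7↦6, 8↦8, 9↦10, 10↦2]  zeros at y ∈ {3}
  x = 5: [0↦6, 1↦2, 2↦0, 3↦1, 4↦6, 5↦5, 6↦10, 7↦0, 8↦9, 9↦5, 10↦0]  zeros at y ∈ {2, 7, 10}
  x = 6: [0↦1, 1↦7, 2↦2, 3↦9, 4↦7, 5↦8, 6↦2, 7↦1, 8↦6, 9↦7, 10↦5]  zeros at y ∈ ∅
  x = 7: [0↦8, 1↦2, 2↦5, 3↦7, 4↦9, 5↦1, 6↦6, 7↦3, 8↦4, 9↦10, 10↦0]  zeros at y ∈ {10}
  x = 8: [0↦10, 1↦3, 2↦3, 3↦0, 4↦6, 5↦0, 6↦5, 7↦0, 8↦8, 9↦8, 10↦1]  zeros at y ∈ {3, 5, 7}
  x = 9: [0↦1, 1↦4, 2↦1, 3↦4, 4↦3, 5↦10, 6↦4, 7↦8, 8↦1, 9↦6, 10↦2]  zeros at y ∈ ∅
  x = 10: [0↦8, 1↦10, 2↦4, 3↦2, 4↦5, 5↦3, 6↦8, 7↦10, 8↦10, 9↦9, 10↦8]  zeros at y ∈ ∅
Collecting zeros: affine points = {(0, 6), (0, 7), (0, 9), (1, 3), (1, 4), (1, 10), (4, 3), (5, 2), (5, 7), (5, 10), (7, 10), (8, 3), (8, 5), (8, 7)}.
Total count |C(F_11)_aff| = 14.


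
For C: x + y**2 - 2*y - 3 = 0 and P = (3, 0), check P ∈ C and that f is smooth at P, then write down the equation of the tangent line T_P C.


Tangent line at P: x - 2*y - 3 = 0.

Step 1: f(3, 0) = 0, so P lies on C.
Step 2: partial derivatives
  f_x(x, y) = 1, f_y(x, y) = 2*y - 2.
  f_x(P) = 1, f_y(P) = -2 (gradient nonzero, so P is smooth).
Step 3: tangent line at P: 1·(x − 3) + -2·(y − 0) = 0.
Expanding: x - 2*y - 3 = 0.


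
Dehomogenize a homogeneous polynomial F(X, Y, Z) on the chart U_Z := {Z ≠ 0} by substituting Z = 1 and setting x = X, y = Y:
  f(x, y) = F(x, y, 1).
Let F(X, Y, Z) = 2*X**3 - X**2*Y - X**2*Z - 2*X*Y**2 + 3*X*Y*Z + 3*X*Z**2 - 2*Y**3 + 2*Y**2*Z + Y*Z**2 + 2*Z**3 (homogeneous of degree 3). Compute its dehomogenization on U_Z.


f(x, y) = 2*x**3 - x**2*y - x**2 - 2*x*y**2 + 3*x*y + 3*x - 2*y**3 + 2*y**2 + y + 2

On U_Z we set Z = 1. Each monomial c·X^i·Y^j·Z^k in F becomes c·x^i·y^j·1^k = c·x^i·y^j.
Substituting Z = 1: F(X, Y, 1) = 2*x**3 - x**2*y - x**2 - 2*x*y**2 + 3*x*y + 3*x - 2*y**3 + 2*y**2 + y + 2.
Note: deg(f) ≤ deg(F) = 3; strict inequality happens when F is divisible by Z (lost terms).


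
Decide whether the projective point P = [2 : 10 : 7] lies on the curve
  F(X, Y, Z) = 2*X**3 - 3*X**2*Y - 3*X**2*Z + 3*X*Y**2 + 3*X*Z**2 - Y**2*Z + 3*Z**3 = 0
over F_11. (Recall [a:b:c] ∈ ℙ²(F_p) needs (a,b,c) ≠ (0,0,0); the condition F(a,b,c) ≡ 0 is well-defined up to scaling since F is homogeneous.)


F(2,10,7) ≡ 1 (mod 11); P is NOT on the curve.

Evaluate F(2, 10, 7) term-by-term (mod 11).
  2*X**3 ↦ 2·8·1·1 = 16
  -3*X**2*Y ↦ -3·4·10·1 = -120
  -3*X**2*Z ↦ -3·4·1·7 = -84
  3*X*Y**2 ↦ 3·2·100·1 = 600
  3*X*Z**2 ↦ 3·2·1·49 = 294
  -Y**2*Z ↦ -1·1·100·7 = -700
  3*Z**3 ↦ 3·1·1·343 = 1029
Sum: F(2, 10, 7) = (16) + (-120) + (-84) + (600) + (294) + (-700) + (1029) = 1035.
Reducing mod 11: 1035 ≡ 1 (mod 11).
Since F(a, b, c) ≡ 1 ≠ 0 (mod 11), P does NOT lie on the curve.


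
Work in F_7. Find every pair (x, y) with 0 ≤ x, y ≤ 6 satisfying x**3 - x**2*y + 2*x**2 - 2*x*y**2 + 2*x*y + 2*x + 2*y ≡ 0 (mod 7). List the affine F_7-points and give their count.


Affine F_7-points: {(0, 0), (1, 6), (2, 5), (2, 6), (3, 4), (4, 3), (4, 5), (5, 2), (5, 3), (6, 1), (6, 3)}; count = 11.

For each of the 49 pairs (x, y) ∈ F_7², evaluate f(x, y) mod 7. Record the zeros.
  x = 0: [0↦0, 1↦2, 2↦4, 3↦6, 4↦1, 5↦3, 6↦5]  zeros at y ∈ {0}
  x = 1: [0↦5, 1↦6, 2↦3, 3↦3, 4↦6, 5↦5, 6↦0]  zeros at y ∈ {6}
  x = 2: [0↦6, 1↦4, 2↦1, 3↦4, 4↦6, 5↦0, 6↦0]  zeros at y ∈ {5, 6}
  x = 3: [0↦2, 1↦2, 2↦4, 3↦1, 4↦0, 5↦1, 6↦4]  zeros at y ∈ {4}
  x = 4: [0↦6, 1↦6, 2↦4, 3↦0, 4↦1, 5↦0, 6↦4]  zeros at y ∈ {3, 5}
  x = 5: [0↦3, 1↦1, 2↦0, 3↦0, 4↦1, 5↦3, 6↦6]  zeros at y ∈ {2, 3}
  x = 6: [0↦6, 1↦0, 2↦5, 3↦0, 4↦6, 5↦2, 6↦2]  zeros at y ∈ {1, 3}
Collecting zeros: affine points = {(0, 0), (1, 6), (2, 5), (2, 6), (3, 4), (4, 3), (4, 5), (5, 2), (5, 3), (6, 1), (6, 3)}.
Total count |C(F_7)_aff| = 11.


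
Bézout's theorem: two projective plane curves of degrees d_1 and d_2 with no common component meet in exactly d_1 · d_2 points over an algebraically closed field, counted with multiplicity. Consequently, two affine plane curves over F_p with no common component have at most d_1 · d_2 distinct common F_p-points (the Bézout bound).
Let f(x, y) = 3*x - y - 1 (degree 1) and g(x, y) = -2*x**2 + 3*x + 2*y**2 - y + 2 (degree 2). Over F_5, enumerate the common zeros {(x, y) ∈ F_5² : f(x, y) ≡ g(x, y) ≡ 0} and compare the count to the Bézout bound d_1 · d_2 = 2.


Common zeros: {(0, 4), (2, 0)}; count = 2; Bézout bound = 2.

deg(f) = 1, deg(g) = 2, so Bézout bound = 2.
Scan x ∈ F_5. For each x, list the y ∈ F_5 with f(x, y) ≡ 0 and those with g(x, y) ≡ 0 (mod 5); the common zeros in that column are the intersection.
  x = 0: f ≡ 0 at y ∈ {4}; g ≡ 0 at y ∈ {4}; common: {4}.
  x = 1: f ≡ 0 at y ∈ {2}; g ≡ 0 at y ∈ ∅; common: ∅.
  x = 2: f ≡ 0 at y ∈ {0}; g ≡ 0 at y ∈ {0, 3}; common: {0}.
  x = 3: f ≡ 0 at y ∈ {3}; g ≡ 0 at y ∈ ∅; common: ∅.
  x = 4: f ≡ 0 at y ∈ {1}; g ≡ 0 at y ∈ {4}; common: ∅.
Collecting: common zeros = {(0, 4), (2, 0)}, so the count is 2.
Comparison with the Bézout bound: 2 ≤ 2 = deg(f)·deg(g), as expected for curves with no common component (the bound is attained).


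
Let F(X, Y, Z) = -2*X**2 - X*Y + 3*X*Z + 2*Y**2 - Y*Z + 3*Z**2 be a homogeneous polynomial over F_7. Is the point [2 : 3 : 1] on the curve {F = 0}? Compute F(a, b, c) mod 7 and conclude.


F(2,3,1) ≡ 3 (mod 7); P is NOT on the curve.

Evaluate F(2, 3, 1) term-by-term (mod 7).
  -2*X**2 ↦ -2·4·1·1 = -8
  -X*Y ↦ -1·2·3·1 = -6
  3*X*Z ↦ 3·2·1·1 = 6
  2*Y**2 ↦ 2·1·9·1 = 18
  -Y*Z ↦ -1·1·3·1 = -3
  3*Z**2 ↦ 3·1·1·1 = 3
Sum: F(2, 3, 1) = (-8) + (-6) + (6) + (18) + (-3) + (3) = 10.
Reducing mod 7: 10 ≡ 3 (mod 7).
Since F(a, b, c) ≡ 3 ≠ 0 (mod 7), P does NOT lie on the curve.


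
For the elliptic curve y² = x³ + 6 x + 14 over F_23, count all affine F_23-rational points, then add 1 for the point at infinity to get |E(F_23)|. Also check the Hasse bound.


Affine points = {(3, 6), (3, 17), (5, 10), (5, 13), (6, 6), (6, 17), (7, 10), (7, 13), (10, 4), (10, 19), (11, 10), (11, 13), (13, 9), (13, 14), (14, 6), (14, 17), (15, 11), (15, 12), (19, 8), (19, 15)}; affine count = 20; |E(F_23)| = 21.

Discriminant check: Δ ∝ 4a³ + 27b² = 4·6³ + 27·14² = 4·216 + 27·196 ≡ 15 (mod 23). Nonzero ⇒ E is nonsingular.
For each x ∈ F_23, compute rhs = x³ + 6·x + 14 mod 23, then count y ∈ F_23 with y² ≡ rhs.
  x = 0: rhs = 14, matching y values: none (0 points).
  x = 1: rhs = 21, matching y values: none (0 points).
  x = 2: rhs = 11, matching y values: none (0 points).
  x = 3: rhs = 13, matching y values: 6, 17 (2 points).
  x = 4: rhs = 10, matching y values: none (0 points).
  x = 5: rhs = 8, matching y values: 10, 13 (2 points).
  x = 6: rhs = 13, matching y values: 6, 17 (2 points).
  x = 7: rhs = 8, matching y values: 10, 13 (2 points).
  x = 8: rhs = 22, matching y values: none (0 points).
  x = 9: rhs = 15, matching y values: none (0 points).
  x = 10: rhs = 16, matching y values: 4, 19 (2 points).
  x = 11: rhs = 8, matching y values: 10, 13 (2 points).
  x = 12: rhs = 20, matching y values: none (0 points).
  x = 13: rhs = 12, matching y values: 9, 14 (2 points).
  x = 14: rhs = 13, matching y values: 6, 17 (2 points).
  x = 15: rhs = 6, matching y values: 11, 12 (2 points).
  x = 16: rhs = 20, matching y values: none (0 points).
  x = 17: rhs = 15, matching y values: none (0 points).
  x = 18: rhs = 20, matching y values: none (0 points).
  x = 19: rhs = 18, matching y values: 8, 15 (2 points).
  x = 20: rhs = 15, matching y values: none (0 points).
  x = 21: rhs = 17, matching y values: none (0 points).
  x = 22: rhs = 7, matching y values: none (0 points).
Total affine count: 20.
Full point count |E(F_23)| = 20 + 1 = 21.
Hasse bound: |21 − (23+1)| = |-3| = 3 ≤ 2√23 ≈ 9.5917 ✓.


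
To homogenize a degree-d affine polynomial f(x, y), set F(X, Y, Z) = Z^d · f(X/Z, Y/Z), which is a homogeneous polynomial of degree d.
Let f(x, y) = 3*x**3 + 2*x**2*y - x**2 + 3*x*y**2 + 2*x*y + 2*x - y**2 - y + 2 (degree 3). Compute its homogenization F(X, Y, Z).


F(X, Y, Z) = 3*X**3 + 2*X**2*Y - X**2*Z + 3*X*Y**2 + 2*X*Y*Z + 2*X*Z**2 - Y**2*Z - Y*Z**2 + 2*Z**3

deg(f) = 3.
Substitute x = X/Z, y = Y/Z into f, then multiply by Z^3.
  monomial 3·x^3·y^0 ↦ 3·X^3·Y^0·Z^0.
  monomial 2·x^2·y^1 ↦ 2·X^2·Y^1·Z^0.
  monomial -1·x^2·y^0 ↦ -1·X^2·Y^0·Z^1.
  monomial 3·x^1·y^2 ↦ 3·X^1·Y^2·Z^0.
  monomial 2·x^1·y^1 ↦ 2·X^1·Y^1·Z^1.
  monomial 2·x^1·y^0 ↦ 2·X^1·Y^0·Z^2.
  monomial -1·x^0·y^2 ↦ -1·X^0·Y^2·Z^1.
  monomial -1·x^0·y^1 ↦ -1·X^0·Y^1·Z^2.
  monomial 2·x^0·y^0 ↦ 2·X^0·Y^0·Z^3.
Collecting: F(X, Y, Z) = 3*X**3 + 2*X**2*Y - X**2*Z + 3*X*Y**2 + 2*X*Y*Z + 2*X*Z**2 - Y**2*Z - Y*Z**2 + 2*Z**3.


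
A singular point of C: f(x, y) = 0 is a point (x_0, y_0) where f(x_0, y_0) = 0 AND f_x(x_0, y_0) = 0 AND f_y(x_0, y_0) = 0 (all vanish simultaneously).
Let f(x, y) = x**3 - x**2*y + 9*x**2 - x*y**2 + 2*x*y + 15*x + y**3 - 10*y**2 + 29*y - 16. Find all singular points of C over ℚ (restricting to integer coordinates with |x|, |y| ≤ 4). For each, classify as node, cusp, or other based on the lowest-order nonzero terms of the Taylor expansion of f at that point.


Singular points: {(-2, 3)}; classification: cusp.

Compute partial derivatives:
  f_x = 3*x**2 - 2*x*y + 18*x - y**2 + 2*y + 15.
  f_y = -x**2 - 2*x*y + 2*x + 3*y**2 - 20*y + 29.
Scan x_0 ∈ {−4, ..., 4}. For each x_0, f_y(x_0, y) is a polynomial in y; find its integer roots y ∈ {−4, ..., 4}, then test f_x and f at those candidates.
  x = -4: f_y(-4, y) = 3*y**2 - 12*y + 5; no integer root y with |y| ≤ 4.
  x = -3: f_y(-3, y) = 3*y**2 - 14*y + 14; no integer root y with |y| ≤ 4.
  x = -2: f_y(-2, y) = 3*y**2 - 16*y + 21; vanishes at y ∈ {3}. (-2, 3): f_x = 0, f = 0 — SINGULAR.
  x = -1: f_y(-1, y) = 3*y**2 - 18*y + 26; no integer root y with |y| ≤ 4.
  x = 0: f_y(0, y) = 3*y**2 - 20*y + 29; no integer root y with |y| ≤ 4.
  x = 1: f_y(1, y) = 3*y**2 - 22*y + 30; no integer root y with |y| ≤ 4.
  x = 2: f_y(2, y) = 3*y**2 - 24*y + 29; no integer root y with |y| ≤ 4.
  x = 3: f_y(3, y) = 3*y**2 - 26*y + 26; no integer root y with |y| ≤ 4.
  x = 4: f_y(4, y) = 3*y**2 - 28*y + 21; no integer root y with |y| ≤ 4.
Only singular point on the grid: (-2, 3).
Classify: substitute x = -2 + u, y = 3 + v and expand: f = u**3 - u**2*v - u*v**2 + v**3 + v**2.
No constant or linear terms (consistent with a singular point). Quadratic part: v**2. Cubic part: u**3 - u**2*v - u*v**2 + v**3.
The quadratic part v**2 is a perfect square, so there is a single (double) tangent line v = 0, i.e. y = 3. Restricting the cubic part to that line (v = 0) leaves u**3 ≠ 0, so f is not divisible by v and the branch is v² ≈ -u**3 to lowest order — this is a cusp.
Classification: cusp.


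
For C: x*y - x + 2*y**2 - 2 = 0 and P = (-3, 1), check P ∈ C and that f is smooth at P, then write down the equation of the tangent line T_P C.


Tangent line at P: y - 1 = 0.

Step 1: f(-3, 1) = 0, so P lies on C.
Step 2: partial derivatives
  f_x(x, y) = y - 1, f_y(x, y) = x + 4*y.
  f_x(P) = 0, f_y(P) = 1 (gradient nonzero, so P is smooth).
Step 3: tangent line at P: 0·(x − -3) + 1·(y − 1) = 0.
Expanding: y - 1 = 0.


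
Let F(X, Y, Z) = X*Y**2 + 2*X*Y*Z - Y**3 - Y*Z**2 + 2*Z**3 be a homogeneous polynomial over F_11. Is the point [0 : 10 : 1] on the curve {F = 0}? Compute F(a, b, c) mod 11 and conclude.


F(0,10,1) ≡ 4 (mod 11); P is NOT on the curve.

Evaluate F(0, 10, 1) term-by-term (mod 11).
  X*Y**2 ↦ 1·0·100·1 = 0
  2*X*Y*Z ↦ 2·0·10·1 = 0
  -Y**3 ↦ -1·1·1000·1 = -1000
  -Y*Z**2 ↦ -1·1·10·1 = -10
  2*Z**3 ↦ 2·1·1·1 = 2
Sum: F(0, 10, 1) = (0) + (0) + (-1000) + (-10) + (2) = -1008.
Reducing mod 11: -1008 ≡ 4 (mod 11).
Since F(a, b, c) ≡ 4 ≠ 0 (mod 11), P does NOT lie on the curve.


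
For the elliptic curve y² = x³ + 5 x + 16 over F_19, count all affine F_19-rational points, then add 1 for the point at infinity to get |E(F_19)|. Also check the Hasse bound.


Affine points = {(0, 4), (0, 15), (3, 1), (3, 18), (4, 9), (4, 10), (8, 6), (8, 13), (9, 7), (9, 12), (13, 6), (13, 13), (17, 6), (17, 13)}; affine count = 14; |E(F_19)| = 15.

Discriminant check: Δ ∝ 4a³ + 27b² = 4·5³ + 27·16² = 4·125 + 27·256 ≡ 2 (mod 19). Nonzero ⇒ E is nonsingular.
For each x ∈ F_19, compute rhs = x³ + 5·x + 16 mod 19, then count y ∈ F_19 with y² ≡ rhs.
  x = 0: rhs = 16, matching y values: 4, 15 (2 points).
  x = 1: rhs = 3, matching y values: none (0 points).
  x = 2: rhs = 15, matching y values: none (0 points).
  x = 3: rhs = 1, matching y values: 1, 18 (2 points).
  x = 4: rhs = 5, matching y values: 9, 10 (2 points).
  x = 5: rhs = 14, matching y values: none (0 points).
  x = 6: rhs = 15, matching y values: none (0 points).
  x = 7: rhs = 14, matching y values: none (0 points).
  x = 8: rhs = 17, matching y values: 6, 13 (2 points).
  x = 9: rhs = 11, matching y values: 7, 12 (2 points).
  x = 10: rhs = 2, matching y values: none (0 points).
  x = 11: rhs = 15, matching y values: none (0 points).
  x = 12: rhs = 18, matching y values: none (0 points).
  x = 13: rhs = 17, matching y values: 6, 13 (2 points).
  x = 14: rhs = 18, matching y values: none (0 points).
  x = 15: rhs = 8, matching y values: none (0 points).
  x = 16: rhs = 12, matching y values: none (0 points).
  x = 17: rhs = 17, matching y values: 6, 13 (2 points).
  x = 18: rhs = 10, matching y values: none (0 points).
Total affine count: 14.
Full point count |E(F_19)| = 14 + 1 = 15.
Hasse bound: |15 − (19+1)| = |-5| = 5 ≤ 2√19 ≈ 8.7178 ✓.


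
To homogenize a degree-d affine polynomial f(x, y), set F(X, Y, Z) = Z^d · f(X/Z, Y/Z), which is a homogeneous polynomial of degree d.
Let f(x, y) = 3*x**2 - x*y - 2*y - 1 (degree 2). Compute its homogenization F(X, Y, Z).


F(X, Y, Z) = 3*X**2 - X*Y - 2*Y*Z - Z**2

deg(f) = 2.
Substitute x = X/Z, y = Y/Z into f, then multiply by Z^2.
  monomial 3·x^2·y^0 ↦ 3·X^2·Y^0·Z^0.
  monomial -1·x^1·y^1 ↦ -1·X^1·Y^1·Z^0.
  monomial -2·x^0·y^1 ↦ -2·X^0·Y^1·Z^1.
  monomial -1·x^0·y^0 ↦ -1·X^0·Y^0·Z^2.
Collecting: F(X, Y, Z) = 3*X**2 - X*Y - 2*Y*Z - Z**2.


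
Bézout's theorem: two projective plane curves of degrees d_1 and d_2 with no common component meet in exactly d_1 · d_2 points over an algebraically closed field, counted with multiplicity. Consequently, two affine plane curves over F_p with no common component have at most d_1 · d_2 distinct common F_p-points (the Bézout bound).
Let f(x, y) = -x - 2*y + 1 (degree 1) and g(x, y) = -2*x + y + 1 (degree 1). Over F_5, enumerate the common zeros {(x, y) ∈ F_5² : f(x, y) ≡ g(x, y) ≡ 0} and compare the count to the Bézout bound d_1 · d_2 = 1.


Common zeros: ∅; count = 0; Bézout bound = 1.

deg(f) = 1, deg(g) = 1, so Bézout bound = 1.
Scan x ∈ F_5. For each x, list the y ∈ F_5 with f(x, y) ≡ 0 and those with g(x, y) ≡ 0 (mod 5); the common zeros in that column are the intersection.
  x = 0: f ≡ 0 at y ∈ {3}; g ≡ 0 at y ∈ {4}; common: ∅.
  x = 1: f ≡ 0 at y ∈ {0}; g ≡ 0 at y ∈ {1}; common: ∅.
  x = 2: f ≡ 0 at y ∈ {2}; g ≡ 0 at y ∈ {3}; common: ∅.
  x = 3: f ≡ 0 at y ∈ {4}; g ≡ 0 at y ∈ {0}; common: ∅.
  x = 4: f ≡ 0 at y ∈ {1}; g ≡ 0 at y ∈ {2}; common: ∅.
Collecting: common zeros = ∅, so the count is 0.
Comparison with the Bézout bound: 0 ≤ 1 = deg(f)·deg(g), as expected for curves with no common component (the affine F_5-count falls short of the bound because intersections may lie at infinity, over extension fields, or carry multiplicity).


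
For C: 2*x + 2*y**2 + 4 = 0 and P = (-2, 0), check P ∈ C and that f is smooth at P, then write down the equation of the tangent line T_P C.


Tangent line at P: 2*x + 4 = 0.

Step 1: f(-2, 0) = 0, so P lies on C.
Step 2: partial derivatives
  f_x(x, y) = 2, f_y(x, y) = 4*y.
  f_x(P) = 2, f_y(P) = 0 (gradient nonzero, so P is smooth).
Step 3: tangent line at P: 2·(x − -2) + 0·(y − 0) = 0.
Expanding: 2*x + 4 = 0.


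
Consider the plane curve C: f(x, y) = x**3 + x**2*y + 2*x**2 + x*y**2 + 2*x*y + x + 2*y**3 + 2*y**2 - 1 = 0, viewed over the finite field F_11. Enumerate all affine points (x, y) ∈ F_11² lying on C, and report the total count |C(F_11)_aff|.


Affine F_11-points: {(1, 1), (1, 6), (1, 8), (2, 5), (2, 10), (4, 0), (4, 2), (4, 6), (5, 9), (7, 9), (9, 6), (10, 9)}; count = 12.

For each of the 121 pairs (x, y) ∈ F_11², evaluate f(x, y) mod 11. Record the zeros.
  x = 0: [0↦10, 1↦3, 2↦1, 3↦5, 4↦5, 5↦2, 6↦8, 7↦2, 8↦7, 9↦2, 10↦10]  zeros at y ∈ ∅
  x = 1: [0↦3, 1↦0, 2↦4, 3↦5, 4↦4, 5↦2, 6↦0, 7↦10, 8↦0, 9↦4, 10↦1]  zeros at y ∈ {1, 6, 8}
  x = 2: [0↦6, 1↦9, 2↦10, 3↦10, 4↦10, 5↦0, 6↦3, 7↦9, 8↦8, 9↦1, 10↦0]  zeros at y ∈ {5, 10}
  x = 3: [0↦3, 1↦3, 2↦3, 3↦4, 4↦7, 5↦2, 6↦1, 7↦5, 8↦4, 9↦10, 10↦2]  zeros at y ∈ ∅
  x = 4: [0↦0, 1↦10, 2↦0, 3↦4, 4↦1, 5↦3, 6↦0, 7↦4, 8↦5, 9↦4, 10↦2]  zeros at y ∈ {0, 2, 6}
  x = 5: [0↦3, 1↦3, 2↦7, 3↦5, 4↦9, 5↦9, 6↦6, 7↦1, 8↦6, 9↦0, 10↦6]  zeros at y ∈ {9}
  x = 6: [0↦7, 1↦10, 2↦8, 3↦2, 4↦4, 5↦4, 6↦3, 7↦2, 8↦2, 9↦4, 10↦9]  zeros at y ∈ ∅
  x = 7: [0↦7, 1↦4, 2↦9, 3↦1, 4↦3, 5↦5, 6↦8, 7↦2, 8↦10, 9↦0, 10↦6]  zeros at y ∈ {9}
  x = 8: [0↦9, 1↦2, 2↦5, 3↦8, 4↦1, 5↦7, 6↦5, 7↦7, 8↦3, 9↦5, 10↦3]  zeros at y ∈ ∅
  x = 9: [0↦8, 1↦10, 2↦2, 3↦7, 4↦4, 5↦5, 6↦0, 7↦1, 8↦9, 9↦3, 10↦6]  zeros at y ∈ {6}
  x = 10: [0↦10, 1↦1, 2↦6, 3↦4, 4↦7, 5↦5, 6↦10, 7↦1, 8↦1, 9↦0, 10↦10]  zeros at y ∈ {9}
Collecting zeros: affine points = {(1, 1), (1, 6), (1, 8), (2, 5), (2, 10), (4, 0), (4, 2), (4, 6), (5, 9), (7, 9), (9, 6), (10, 9)}.
Total count |C(F_11)_aff| = 12.


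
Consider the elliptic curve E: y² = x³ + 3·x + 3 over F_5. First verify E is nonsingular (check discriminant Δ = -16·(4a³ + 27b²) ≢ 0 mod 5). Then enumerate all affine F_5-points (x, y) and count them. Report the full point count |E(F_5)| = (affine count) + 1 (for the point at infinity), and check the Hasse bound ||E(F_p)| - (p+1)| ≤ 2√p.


Affine points = {(3, 2), (3, 3), (4, 2), (4, 3)}; affine count = 4; |E(F_5)| = 5.

Discriminant check: Δ ∝ 4a³ + 27b² = 4·3³ + 27·3² = 4·27 + 27·9 ≡ 1 (mod 5). Nonzero ⇒ E is nonsingular.
For each x ∈ F_5, compute rhs = x³ + 3·x + 3 mod 5, then count y ∈ F_5 with y² ≡ rhs.
  x = 0: rhs = 3, matching y values: none (0 points).
  x = 1: rhs = 2, matching y values: none (0 points).
  x = 2: rhs = 2, matching y values: none (0 points).
  x = 3: rhs = 4, matching y values: 2, 3 (2 points).
  x = 4: rhs = 4, matching y values: 2, 3 (2 points).
Total affine count: 4.
Full point count |E(F_5)| = 4 + 1 = 5.
Hasse bound: |5 − (5+1)| = |-1| = 1 ≤ 2√5 ≈ 4.4721 ✓.
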